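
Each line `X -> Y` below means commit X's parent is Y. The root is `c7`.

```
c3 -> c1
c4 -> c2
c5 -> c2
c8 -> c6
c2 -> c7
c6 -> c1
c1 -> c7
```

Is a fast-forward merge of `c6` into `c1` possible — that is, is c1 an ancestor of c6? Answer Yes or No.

Yes

A fast-forward from c1 to c6 is possible iff c1 is an ancestor of c6.
Ancestors of c6: {c1, c6, c7}.
c1 is among them, so fast-forward is possible.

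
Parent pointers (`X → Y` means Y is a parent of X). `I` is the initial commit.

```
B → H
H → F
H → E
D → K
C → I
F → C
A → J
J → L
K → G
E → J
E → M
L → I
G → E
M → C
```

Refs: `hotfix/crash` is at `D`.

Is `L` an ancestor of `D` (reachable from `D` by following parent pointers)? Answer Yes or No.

Ancestors of D (commits reachable by following parents): {C, D, E, G, I, J, K, L, M}.
L is in that set, so it is an ancestor of D.

Yes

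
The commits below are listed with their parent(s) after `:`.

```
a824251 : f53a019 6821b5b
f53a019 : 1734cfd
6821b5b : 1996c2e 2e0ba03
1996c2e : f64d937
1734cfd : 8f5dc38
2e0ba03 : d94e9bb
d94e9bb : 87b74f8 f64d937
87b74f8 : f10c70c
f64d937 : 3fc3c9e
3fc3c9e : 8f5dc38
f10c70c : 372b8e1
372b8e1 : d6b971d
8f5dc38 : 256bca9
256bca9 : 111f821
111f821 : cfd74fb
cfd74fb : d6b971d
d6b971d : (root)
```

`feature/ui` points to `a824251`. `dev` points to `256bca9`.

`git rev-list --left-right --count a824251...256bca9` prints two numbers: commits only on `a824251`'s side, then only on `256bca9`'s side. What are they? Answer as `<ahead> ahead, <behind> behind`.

13 ahead, 0 behind

Reachable from a824251: {111f821, 1734cfd, 1996c2e, 256bca9, 2e0ba03, 372b8e1, 3fc3c9e, 6821b5b, 87b74f8, 8f5dc38, a824251, cfd74fb, d6b971d, d94e9bb, f10c70c, f53a019, f64d937}.
Reachable from 256bca9: {111f821, 256bca9, cfd74fb, d6b971d}.
Only in a824251's history (ahead): {1734cfd, 1996c2e, 2e0ba03, 372b8e1, 3fc3c9e, 6821b5b, 87b74f8, 8f5dc38, a824251, d94e9bb, f10c70c, f53a019, f64d937} — 13.
Only in 256bca9's history (behind): {} — 0.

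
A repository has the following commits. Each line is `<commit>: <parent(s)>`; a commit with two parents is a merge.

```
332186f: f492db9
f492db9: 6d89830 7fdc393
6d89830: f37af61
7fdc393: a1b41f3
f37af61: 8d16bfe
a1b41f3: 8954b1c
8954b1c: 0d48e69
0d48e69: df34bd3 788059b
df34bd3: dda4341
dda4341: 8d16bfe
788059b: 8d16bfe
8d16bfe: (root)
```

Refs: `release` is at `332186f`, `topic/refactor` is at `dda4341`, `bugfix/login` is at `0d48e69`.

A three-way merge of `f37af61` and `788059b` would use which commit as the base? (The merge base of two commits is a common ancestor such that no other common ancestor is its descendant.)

Ancestors of f37af61: {8d16bfe, f37af61}.
Ancestors of 788059b: {788059b, 8d16bfe}.
Common ancestors: {8d16bfe}.
The only common ancestor is 8d16bfe, so it is the merge base.

8d16bfe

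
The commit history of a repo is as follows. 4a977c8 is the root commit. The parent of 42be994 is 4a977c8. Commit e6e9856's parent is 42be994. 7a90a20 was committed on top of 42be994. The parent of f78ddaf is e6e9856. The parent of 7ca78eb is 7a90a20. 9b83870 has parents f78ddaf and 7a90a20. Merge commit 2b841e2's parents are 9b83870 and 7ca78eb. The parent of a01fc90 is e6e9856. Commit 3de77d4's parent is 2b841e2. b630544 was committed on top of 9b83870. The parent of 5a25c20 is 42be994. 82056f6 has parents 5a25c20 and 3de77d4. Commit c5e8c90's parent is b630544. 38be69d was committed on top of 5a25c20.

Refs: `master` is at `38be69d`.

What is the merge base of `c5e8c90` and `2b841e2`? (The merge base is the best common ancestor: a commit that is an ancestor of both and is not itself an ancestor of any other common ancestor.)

9b83870

Ancestors of c5e8c90: {42be994, 4a977c8, 7a90a20, 9b83870, b630544, c5e8c90, e6e9856, f78ddaf}.
Ancestors of 2b841e2: {2b841e2, 42be994, 4a977c8, 7a90a20, 7ca78eb, 9b83870, e6e9856, f78ddaf}.
Common ancestors: {42be994, 4a977c8, 7a90a20, 9b83870, e6e9856, f78ddaf}.
Among these, 9b83870 is not an ancestor of any other common ancestor — it is the merge base.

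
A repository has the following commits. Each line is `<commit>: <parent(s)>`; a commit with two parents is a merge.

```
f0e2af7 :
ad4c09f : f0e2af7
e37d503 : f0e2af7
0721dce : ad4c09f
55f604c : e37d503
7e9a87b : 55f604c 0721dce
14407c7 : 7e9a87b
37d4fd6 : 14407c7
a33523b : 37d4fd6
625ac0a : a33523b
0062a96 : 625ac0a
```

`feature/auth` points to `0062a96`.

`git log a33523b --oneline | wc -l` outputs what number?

Walking parent pointers from a33523b: reachable set = {0721dce, 14407c7, 37d4fd6, 55f604c, 7e9a87b, a33523b, ad4c09f, e37d503, f0e2af7}.
That is 9 commits.

9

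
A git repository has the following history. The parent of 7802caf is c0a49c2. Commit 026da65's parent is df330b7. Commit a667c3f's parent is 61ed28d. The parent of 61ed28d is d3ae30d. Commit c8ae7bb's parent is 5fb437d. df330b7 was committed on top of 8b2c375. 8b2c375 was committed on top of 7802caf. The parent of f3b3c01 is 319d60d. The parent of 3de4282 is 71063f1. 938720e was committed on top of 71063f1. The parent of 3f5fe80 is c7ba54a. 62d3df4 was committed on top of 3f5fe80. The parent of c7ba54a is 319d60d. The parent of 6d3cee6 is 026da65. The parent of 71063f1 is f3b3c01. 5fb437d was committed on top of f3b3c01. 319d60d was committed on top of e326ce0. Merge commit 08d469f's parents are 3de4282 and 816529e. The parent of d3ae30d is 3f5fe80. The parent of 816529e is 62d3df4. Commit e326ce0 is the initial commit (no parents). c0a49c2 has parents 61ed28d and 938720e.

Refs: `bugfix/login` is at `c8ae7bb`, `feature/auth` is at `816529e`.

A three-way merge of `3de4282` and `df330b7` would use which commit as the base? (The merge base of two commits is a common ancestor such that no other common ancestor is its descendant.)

71063f1

Ancestors of 3de4282: {319d60d, 3de4282, 71063f1, e326ce0, f3b3c01}.
Ancestors of df330b7: {319d60d, 3f5fe80, 61ed28d, 71063f1, 7802caf, 8b2c375, 938720e, c0a49c2, c7ba54a, d3ae30d, df330b7, e326ce0, f3b3c01}.
Common ancestors: {319d60d, 71063f1, e326ce0, f3b3c01}.
Among these, 71063f1 is not an ancestor of any other common ancestor — it is the merge base.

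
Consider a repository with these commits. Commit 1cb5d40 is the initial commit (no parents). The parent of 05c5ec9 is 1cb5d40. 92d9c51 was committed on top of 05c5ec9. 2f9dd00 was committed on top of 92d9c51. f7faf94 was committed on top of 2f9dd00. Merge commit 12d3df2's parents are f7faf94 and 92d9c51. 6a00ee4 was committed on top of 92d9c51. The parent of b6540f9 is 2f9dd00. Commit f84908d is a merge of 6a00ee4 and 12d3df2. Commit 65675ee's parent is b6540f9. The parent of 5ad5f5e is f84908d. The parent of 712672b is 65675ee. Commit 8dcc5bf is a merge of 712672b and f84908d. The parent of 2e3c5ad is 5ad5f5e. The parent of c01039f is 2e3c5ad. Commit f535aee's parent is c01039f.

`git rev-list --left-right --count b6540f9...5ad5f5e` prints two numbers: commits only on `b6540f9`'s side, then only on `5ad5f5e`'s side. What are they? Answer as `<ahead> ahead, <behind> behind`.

1 ahead, 5 behind

Reachable from b6540f9: {05c5ec9, 1cb5d40, 2f9dd00, 92d9c51, b6540f9}.
Reachable from 5ad5f5e: {05c5ec9, 12d3df2, 1cb5d40, 2f9dd00, 5ad5f5e, 6a00ee4, 92d9c51, f7faf94, f84908d}.
Only in b6540f9's history (ahead): {b6540f9} — 1.
Only in 5ad5f5e's history (behind): {12d3df2, 5ad5f5e, 6a00ee4, f7faf94, f84908d} — 5.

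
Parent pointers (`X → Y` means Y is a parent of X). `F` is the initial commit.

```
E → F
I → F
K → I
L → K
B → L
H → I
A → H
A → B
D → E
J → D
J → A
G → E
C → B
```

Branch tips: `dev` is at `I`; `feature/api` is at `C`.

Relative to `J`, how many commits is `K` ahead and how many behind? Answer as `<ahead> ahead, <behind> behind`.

Reachable from K: {F, I, K}.
Reachable from J: {A, B, D, E, F, H, I, J, K, L}.
Only in K's history (ahead): {} — 0.
Only in J's history (behind): {A, B, D, E, H, J, L} — 7.

0 ahead, 7 behind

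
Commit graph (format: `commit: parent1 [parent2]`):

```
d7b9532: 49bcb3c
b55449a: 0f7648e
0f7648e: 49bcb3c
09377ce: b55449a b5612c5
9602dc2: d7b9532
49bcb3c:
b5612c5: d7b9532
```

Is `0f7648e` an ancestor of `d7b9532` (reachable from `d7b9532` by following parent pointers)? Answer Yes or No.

No

Ancestors of d7b9532: {49bcb3c, d7b9532}.
0f7648e is not in that set, so it is not an ancestor of d7b9532.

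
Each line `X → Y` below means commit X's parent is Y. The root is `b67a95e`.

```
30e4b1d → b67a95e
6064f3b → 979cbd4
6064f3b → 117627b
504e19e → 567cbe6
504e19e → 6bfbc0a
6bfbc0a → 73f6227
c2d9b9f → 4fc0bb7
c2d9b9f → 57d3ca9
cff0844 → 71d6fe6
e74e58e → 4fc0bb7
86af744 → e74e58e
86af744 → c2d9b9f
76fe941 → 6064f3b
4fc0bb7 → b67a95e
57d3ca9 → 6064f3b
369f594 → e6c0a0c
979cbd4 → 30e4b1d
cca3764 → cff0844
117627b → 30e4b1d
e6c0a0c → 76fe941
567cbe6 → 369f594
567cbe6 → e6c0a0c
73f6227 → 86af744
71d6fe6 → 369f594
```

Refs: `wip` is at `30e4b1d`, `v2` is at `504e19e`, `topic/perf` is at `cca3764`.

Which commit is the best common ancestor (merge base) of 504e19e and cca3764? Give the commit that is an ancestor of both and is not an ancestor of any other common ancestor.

369f594

Ancestors of 504e19e: {117627b, 30e4b1d, 369f594, 4fc0bb7, 504e19e, 567cbe6, 57d3ca9, 6064f3b, 6bfbc0a, 73f6227, 76fe941, 86af744, 979cbd4, b67a95e, c2d9b9f, e6c0a0c, e74e58e}.
Ancestors of cca3764: {117627b, 30e4b1d, 369f594, 6064f3b, 71d6fe6, 76fe941, 979cbd4, b67a95e, cca3764, cff0844, e6c0a0c}.
Common ancestors: {117627b, 30e4b1d, 369f594, 6064f3b, 76fe941, 979cbd4, b67a95e, e6c0a0c}.
Among these, 369f594 is not an ancestor of any other common ancestor — it is the merge base.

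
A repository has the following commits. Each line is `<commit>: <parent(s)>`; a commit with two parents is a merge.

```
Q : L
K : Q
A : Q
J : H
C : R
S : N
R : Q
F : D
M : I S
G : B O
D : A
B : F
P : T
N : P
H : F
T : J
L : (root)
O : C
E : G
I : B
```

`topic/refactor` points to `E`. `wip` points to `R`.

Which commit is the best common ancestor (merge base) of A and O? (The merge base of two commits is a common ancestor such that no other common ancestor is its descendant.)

Q

Ancestors of A: {A, L, Q}.
Ancestors of O: {C, L, O, Q, R}.
Common ancestors: {L, Q}.
Among these, Q is not an ancestor of any other common ancestor — it is the merge base.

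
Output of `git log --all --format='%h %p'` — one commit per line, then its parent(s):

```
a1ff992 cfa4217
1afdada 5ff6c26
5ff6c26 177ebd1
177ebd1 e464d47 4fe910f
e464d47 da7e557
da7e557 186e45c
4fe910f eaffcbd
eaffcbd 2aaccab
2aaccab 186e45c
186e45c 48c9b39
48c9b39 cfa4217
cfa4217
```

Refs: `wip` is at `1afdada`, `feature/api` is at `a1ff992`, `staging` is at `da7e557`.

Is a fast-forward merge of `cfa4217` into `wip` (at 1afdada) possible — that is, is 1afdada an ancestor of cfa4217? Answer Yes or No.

No

A fast-forward from 1afdada to cfa4217 is possible iff 1afdada is an ancestor of cfa4217.
Ancestors of cfa4217: {cfa4217}.
1afdada is not among them, so fast-forward is not possible.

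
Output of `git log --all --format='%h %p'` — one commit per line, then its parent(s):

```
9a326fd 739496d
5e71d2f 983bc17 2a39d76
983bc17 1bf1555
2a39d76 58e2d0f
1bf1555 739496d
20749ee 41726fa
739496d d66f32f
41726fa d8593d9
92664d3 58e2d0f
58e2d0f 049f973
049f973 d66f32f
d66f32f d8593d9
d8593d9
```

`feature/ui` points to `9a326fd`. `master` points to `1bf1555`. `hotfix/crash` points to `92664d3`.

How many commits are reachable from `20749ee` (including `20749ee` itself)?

Walking parent pointers from 20749ee: reachable set = {20749ee, 41726fa, d8593d9}.
That is 3 commits.

3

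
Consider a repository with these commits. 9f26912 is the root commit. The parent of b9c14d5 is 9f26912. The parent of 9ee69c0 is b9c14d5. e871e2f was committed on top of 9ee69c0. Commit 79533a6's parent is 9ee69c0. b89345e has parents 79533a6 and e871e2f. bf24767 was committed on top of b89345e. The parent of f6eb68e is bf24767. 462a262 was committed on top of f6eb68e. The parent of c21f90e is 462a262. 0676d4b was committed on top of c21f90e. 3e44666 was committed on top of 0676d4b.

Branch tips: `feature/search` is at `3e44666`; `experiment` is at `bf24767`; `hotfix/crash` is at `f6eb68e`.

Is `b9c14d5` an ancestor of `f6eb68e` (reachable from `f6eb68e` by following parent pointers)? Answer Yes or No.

Ancestors of f6eb68e (commits reachable by following parents): {79533a6, 9ee69c0, 9f26912, b89345e, b9c14d5, bf24767, e871e2f, f6eb68e}.
b9c14d5 is in that set, so it is an ancestor of f6eb68e.

Yes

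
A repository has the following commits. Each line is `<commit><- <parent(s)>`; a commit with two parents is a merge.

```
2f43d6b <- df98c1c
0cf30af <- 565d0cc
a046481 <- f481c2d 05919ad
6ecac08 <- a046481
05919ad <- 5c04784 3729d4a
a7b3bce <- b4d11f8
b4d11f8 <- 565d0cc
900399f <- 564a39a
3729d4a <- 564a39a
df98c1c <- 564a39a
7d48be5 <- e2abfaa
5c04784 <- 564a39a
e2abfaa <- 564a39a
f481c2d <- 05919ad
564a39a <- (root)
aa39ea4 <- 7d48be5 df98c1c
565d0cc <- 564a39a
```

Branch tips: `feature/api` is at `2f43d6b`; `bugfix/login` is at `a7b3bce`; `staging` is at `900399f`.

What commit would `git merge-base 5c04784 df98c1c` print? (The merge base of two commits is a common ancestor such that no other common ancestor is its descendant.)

Ancestors of 5c04784: {564a39a, 5c04784}.
Ancestors of df98c1c: {564a39a, df98c1c}.
Common ancestors: {564a39a}.
The only common ancestor is 564a39a, so it is the merge base.

564a39a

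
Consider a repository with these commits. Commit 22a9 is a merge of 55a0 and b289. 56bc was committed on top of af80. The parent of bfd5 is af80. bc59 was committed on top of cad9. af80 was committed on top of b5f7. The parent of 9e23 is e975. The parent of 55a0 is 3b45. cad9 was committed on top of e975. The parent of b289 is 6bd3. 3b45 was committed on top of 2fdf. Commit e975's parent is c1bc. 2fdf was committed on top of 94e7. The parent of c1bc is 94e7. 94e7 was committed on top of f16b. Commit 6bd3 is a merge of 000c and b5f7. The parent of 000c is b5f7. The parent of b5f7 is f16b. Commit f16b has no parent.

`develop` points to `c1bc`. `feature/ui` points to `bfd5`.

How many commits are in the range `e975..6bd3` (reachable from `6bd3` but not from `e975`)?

3

Reachable from 6bd3: {000c, 6bd3, b5f7, f16b}.
Reachable from e975: {94e7, c1bc, e975, f16b}.
In 6bd3's history but not e975's: {000c, 6bd3, b5f7} — 3 commits.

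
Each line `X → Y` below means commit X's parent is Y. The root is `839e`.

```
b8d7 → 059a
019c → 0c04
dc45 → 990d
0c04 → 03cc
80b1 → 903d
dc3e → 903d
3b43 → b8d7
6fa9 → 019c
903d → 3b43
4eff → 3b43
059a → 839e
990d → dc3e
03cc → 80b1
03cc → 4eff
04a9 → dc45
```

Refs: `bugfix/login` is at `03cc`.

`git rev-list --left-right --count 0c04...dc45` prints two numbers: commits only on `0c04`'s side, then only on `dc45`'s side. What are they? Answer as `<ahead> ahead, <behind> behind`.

4 ahead, 3 behind

Reachable from 0c04: {03cc, 059a, 0c04, 3b43, 4eff, 80b1, 839e, 903d, b8d7}.
Reachable from dc45: {059a, 3b43, 839e, 903d, 990d, b8d7, dc3e, dc45}.
Only in 0c04's history (ahead): {03cc, 0c04, 4eff, 80b1} — 4.
Only in dc45's history (behind): {990d, dc3e, dc45} — 3.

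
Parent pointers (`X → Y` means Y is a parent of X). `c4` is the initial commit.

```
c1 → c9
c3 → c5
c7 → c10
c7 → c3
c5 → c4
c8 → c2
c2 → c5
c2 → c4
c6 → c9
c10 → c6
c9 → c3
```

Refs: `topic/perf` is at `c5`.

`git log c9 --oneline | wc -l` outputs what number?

Walking parent pointers from c9: reachable set = {c3, c4, c5, c9}.
That is 4 commits.

4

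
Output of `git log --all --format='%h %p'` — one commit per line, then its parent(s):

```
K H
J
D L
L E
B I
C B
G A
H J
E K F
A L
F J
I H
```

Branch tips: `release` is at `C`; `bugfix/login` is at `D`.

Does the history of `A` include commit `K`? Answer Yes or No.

Yes

Ancestors of A (commits reachable by following parents): {A, E, F, H, J, K, L}.
K is in that set, so it is an ancestor of A.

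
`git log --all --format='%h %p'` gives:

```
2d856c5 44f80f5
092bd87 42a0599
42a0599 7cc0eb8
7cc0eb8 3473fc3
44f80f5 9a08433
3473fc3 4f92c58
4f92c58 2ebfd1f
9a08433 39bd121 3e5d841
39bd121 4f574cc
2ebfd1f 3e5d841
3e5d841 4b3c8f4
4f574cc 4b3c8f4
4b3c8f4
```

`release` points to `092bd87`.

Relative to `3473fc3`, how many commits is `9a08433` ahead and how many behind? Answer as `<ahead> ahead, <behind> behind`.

3 ahead, 3 behind

Reachable from 9a08433: {39bd121, 3e5d841, 4b3c8f4, 4f574cc, 9a08433}.
Reachable from 3473fc3: {2ebfd1f, 3473fc3, 3e5d841, 4b3c8f4, 4f92c58}.
Only in 9a08433's history (ahead): {39bd121, 4f574cc, 9a08433} — 3.
Only in 3473fc3's history (behind): {2ebfd1f, 3473fc3, 4f92c58} — 3.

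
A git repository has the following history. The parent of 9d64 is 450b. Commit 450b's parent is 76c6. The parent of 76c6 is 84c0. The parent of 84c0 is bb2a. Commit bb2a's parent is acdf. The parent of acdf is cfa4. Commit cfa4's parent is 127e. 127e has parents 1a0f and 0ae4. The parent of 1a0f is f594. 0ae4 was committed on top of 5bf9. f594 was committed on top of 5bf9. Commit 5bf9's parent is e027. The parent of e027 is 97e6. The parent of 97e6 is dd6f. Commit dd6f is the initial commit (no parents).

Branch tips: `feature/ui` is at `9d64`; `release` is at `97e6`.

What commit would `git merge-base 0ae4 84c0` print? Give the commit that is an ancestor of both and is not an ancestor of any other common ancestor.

0ae4

Ancestors of 0ae4: {0ae4, 5bf9, 97e6, dd6f, e027}.
Ancestors of 84c0: {0ae4, 127e, 1a0f, 5bf9, 84c0, 97e6, acdf, bb2a, cfa4, dd6f, e027, f594}.
Common ancestors: {0ae4, 5bf9, 97e6, dd6f, e027}.
Among these, 0ae4 is not an ancestor of any other common ancestor — it is the merge base.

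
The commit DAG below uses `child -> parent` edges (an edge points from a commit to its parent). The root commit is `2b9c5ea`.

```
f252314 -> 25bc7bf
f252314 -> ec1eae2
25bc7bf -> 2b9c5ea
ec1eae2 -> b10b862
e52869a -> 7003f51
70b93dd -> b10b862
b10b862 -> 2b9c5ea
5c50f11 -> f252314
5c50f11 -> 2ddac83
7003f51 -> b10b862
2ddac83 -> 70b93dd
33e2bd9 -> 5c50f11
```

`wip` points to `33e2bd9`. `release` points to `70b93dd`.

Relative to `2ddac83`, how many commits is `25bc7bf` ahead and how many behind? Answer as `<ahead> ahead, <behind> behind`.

1 ahead, 3 behind

Reachable from 25bc7bf: {25bc7bf, 2b9c5ea}.
Reachable from 2ddac83: {2b9c5ea, 2ddac83, 70b93dd, b10b862}.
Only in 25bc7bf's history (ahead): {25bc7bf} — 1.
Only in 2ddac83's history (behind): {2ddac83, 70b93dd, b10b862} — 3.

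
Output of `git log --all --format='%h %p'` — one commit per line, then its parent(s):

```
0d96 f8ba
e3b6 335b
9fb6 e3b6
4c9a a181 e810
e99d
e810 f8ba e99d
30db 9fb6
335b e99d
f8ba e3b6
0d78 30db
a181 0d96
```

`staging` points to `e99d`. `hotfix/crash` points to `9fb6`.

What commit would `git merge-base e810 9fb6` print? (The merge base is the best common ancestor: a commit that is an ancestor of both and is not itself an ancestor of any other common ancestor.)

Ancestors of e810: {335b, e3b6, e810, e99d, f8ba}.
Ancestors of 9fb6: {335b, 9fb6, e3b6, e99d}.
Common ancestors: {335b, e3b6, e99d}.
Among these, e3b6 is not an ancestor of any other common ancestor — it is the merge base.

e3b6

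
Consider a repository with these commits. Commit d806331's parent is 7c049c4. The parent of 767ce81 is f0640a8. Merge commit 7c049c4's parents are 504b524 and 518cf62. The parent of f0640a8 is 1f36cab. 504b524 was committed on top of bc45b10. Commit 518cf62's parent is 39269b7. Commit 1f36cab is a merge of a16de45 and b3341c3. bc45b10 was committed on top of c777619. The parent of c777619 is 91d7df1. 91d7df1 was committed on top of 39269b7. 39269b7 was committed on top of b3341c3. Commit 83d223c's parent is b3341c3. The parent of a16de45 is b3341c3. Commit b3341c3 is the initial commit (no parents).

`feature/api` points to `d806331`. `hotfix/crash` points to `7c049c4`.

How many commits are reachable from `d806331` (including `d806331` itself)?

Walking parent pointers from d806331: reachable set = {39269b7, 504b524, 518cf62, 7c049c4, 91d7df1, b3341c3, bc45b10, c777619, d806331}.
That is 9 commits.

9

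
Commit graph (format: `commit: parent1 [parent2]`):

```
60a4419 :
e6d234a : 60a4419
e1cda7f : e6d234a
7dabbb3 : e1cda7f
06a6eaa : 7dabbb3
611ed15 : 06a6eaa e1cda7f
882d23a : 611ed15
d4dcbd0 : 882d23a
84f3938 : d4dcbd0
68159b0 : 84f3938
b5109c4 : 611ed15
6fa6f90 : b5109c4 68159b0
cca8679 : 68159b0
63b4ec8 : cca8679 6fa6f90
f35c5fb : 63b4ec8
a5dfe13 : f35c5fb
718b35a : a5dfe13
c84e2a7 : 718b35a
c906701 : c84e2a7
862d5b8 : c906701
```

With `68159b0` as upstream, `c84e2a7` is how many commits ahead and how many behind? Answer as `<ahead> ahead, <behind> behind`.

Reachable from c84e2a7: {06a6eaa, 60a4419, 611ed15, 63b4ec8, 68159b0, 6fa6f90, 718b35a, 7dabbb3, 84f3938, 882d23a, a5dfe13, b5109c4, c84e2a7, cca8679, d4dcbd0, e1cda7f, e6d234a, f35c5fb}.
Reachable from 68159b0: {06a6eaa, 60a4419, 611ed15, 68159b0, 7dabbb3, 84f3938, 882d23a, d4dcbd0, e1cda7f, e6d234a}.
Only in c84e2a7's history (ahead): {63b4ec8, 6fa6f90, 718b35a, a5dfe13, b5109c4, c84e2a7, cca8679, f35c5fb} — 8.
Only in 68159b0's history (behind): {} — 0.

8 ahead, 0 behind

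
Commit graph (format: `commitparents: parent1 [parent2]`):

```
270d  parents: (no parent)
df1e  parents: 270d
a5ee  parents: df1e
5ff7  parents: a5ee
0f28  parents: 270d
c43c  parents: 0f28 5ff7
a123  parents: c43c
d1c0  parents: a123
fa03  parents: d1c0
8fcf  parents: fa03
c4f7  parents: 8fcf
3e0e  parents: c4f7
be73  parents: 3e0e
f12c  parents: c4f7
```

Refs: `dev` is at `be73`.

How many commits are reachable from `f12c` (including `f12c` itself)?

Walking parent pointers from f12c: reachable set = {0f28, 270d, 5ff7, 8fcf, a123, a5ee, c43c, c4f7, d1c0, df1e, f12c, fa03}.
That is 12 commits.

12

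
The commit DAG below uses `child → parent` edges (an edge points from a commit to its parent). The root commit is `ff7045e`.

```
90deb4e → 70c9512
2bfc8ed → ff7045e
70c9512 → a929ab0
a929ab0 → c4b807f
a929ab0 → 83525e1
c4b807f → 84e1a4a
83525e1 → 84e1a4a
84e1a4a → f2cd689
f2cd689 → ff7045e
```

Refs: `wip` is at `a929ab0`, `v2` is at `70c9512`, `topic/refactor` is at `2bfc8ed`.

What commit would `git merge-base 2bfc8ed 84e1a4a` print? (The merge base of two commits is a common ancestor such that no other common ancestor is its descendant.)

Ancestors of 2bfc8ed: {2bfc8ed, ff7045e}.
Ancestors of 84e1a4a: {84e1a4a, f2cd689, ff7045e}.
Common ancestors: {ff7045e}.
The only common ancestor is ff7045e, so it is the merge base.

ff7045e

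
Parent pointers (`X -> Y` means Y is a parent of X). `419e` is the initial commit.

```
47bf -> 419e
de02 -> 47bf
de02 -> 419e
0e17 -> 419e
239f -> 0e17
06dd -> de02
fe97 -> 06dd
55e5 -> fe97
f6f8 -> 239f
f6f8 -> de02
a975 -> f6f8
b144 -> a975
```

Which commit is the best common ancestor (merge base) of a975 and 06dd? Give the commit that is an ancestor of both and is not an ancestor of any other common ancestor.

Ancestors of a975: {0e17, 239f, 419e, 47bf, a975, de02, f6f8}.
Ancestors of 06dd: {06dd, 419e, 47bf, de02}.
Common ancestors: {419e, 47bf, de02}.
Among these, de02 is not an ancestor of any other common ancestor — it is the merge base.

de02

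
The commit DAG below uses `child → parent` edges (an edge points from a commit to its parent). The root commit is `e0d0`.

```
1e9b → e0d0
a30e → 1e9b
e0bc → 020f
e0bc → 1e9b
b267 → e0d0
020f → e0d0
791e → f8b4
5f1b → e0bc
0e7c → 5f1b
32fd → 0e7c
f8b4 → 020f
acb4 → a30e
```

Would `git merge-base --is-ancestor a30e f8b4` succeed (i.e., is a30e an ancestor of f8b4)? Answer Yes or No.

No

Ancestors of f8b4: {020f, e0d0, f8b4}.
a30e is not in that set, so it is not an ancestor of f8b4.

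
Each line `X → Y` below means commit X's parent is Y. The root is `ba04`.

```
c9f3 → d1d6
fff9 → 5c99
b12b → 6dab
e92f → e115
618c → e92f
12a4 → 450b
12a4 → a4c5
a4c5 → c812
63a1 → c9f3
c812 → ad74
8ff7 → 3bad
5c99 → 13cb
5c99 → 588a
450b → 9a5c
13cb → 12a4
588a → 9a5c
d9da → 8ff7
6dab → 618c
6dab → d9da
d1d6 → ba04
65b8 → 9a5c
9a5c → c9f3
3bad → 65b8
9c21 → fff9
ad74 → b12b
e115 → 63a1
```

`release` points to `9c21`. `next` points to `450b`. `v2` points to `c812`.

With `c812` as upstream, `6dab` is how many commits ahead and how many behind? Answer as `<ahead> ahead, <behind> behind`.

Reachable from 6dab: {3bad, 618c, 63a1, 65b8, 6dab, 8ff7, 9a5c, ba04, c9f3, d1d6, d9da, e115, e92f}.
Reachable from c812: {3bad, 618c, 63a1, 65b8, 6dab, 8ff7, 9a5c, ad74, b12b, ba04, c812, c9f3, d1d6, d9da, e115, e92f}.
Only in 6dab's history (ahead): {} — 0.
Only in c812's history (behind): {ad74, b12b, c812} — 3.

0 ahead, 3 behind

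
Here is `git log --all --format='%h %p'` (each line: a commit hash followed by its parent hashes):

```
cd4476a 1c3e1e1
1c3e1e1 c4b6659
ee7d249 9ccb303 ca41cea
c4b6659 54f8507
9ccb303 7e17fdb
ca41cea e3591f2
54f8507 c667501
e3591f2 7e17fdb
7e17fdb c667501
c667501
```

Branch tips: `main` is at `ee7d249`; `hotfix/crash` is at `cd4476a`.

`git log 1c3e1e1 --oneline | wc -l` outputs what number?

4

Walking parent pointers from 1c3e1e1: reachable set = {1c3e1e1, 54f8507, c4b6659, c667501}.
That is 4 commits.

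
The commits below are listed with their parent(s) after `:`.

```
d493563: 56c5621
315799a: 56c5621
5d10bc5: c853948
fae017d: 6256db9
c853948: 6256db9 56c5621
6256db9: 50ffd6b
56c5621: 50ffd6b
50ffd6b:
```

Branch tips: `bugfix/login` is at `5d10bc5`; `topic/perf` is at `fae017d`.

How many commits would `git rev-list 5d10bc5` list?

5

Walking parent pointers from 5d10bc5: reachable set = {50ffd6b, 56c5621, 5d10bc5, 6256db9, c853948}.
That is 5 commits.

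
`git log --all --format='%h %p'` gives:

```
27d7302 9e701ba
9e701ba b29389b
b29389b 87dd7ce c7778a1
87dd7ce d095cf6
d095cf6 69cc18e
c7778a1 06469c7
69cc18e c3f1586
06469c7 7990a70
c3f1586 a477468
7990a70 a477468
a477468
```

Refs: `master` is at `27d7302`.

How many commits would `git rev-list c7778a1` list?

4

Walking parent pointers from c7778a1: reachable set = {06469c7, 7990a70, a477468, c7778a1}.
That is 4 commits.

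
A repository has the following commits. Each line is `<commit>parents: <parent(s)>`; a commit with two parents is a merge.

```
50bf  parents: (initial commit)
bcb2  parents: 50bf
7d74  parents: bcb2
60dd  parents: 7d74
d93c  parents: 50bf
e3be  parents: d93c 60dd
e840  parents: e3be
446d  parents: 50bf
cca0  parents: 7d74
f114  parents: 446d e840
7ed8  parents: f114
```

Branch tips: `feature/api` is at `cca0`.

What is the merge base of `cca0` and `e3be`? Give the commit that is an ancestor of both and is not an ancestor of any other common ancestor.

Ancestors of cca0: {50bf, 7d74, bcb2, cca0}.
Ancestors of e3be: {50bf, 60dd, 7d74, bcb2, d93c, e3be}.
Common ancestors: {50bf, 7d74, bcb2}.
Among these, 7d74 is not an ancestor of any other common ancestor — it is the merge base.

7d74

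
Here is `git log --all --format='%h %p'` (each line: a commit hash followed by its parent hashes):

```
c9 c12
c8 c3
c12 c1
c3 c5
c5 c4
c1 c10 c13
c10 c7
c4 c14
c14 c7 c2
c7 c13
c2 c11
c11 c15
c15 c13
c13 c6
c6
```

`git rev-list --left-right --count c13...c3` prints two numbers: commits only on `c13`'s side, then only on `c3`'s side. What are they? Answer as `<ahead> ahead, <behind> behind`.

0 ahead, 8 behind

Reachable from c13: {c13, c6}.
Reachable from c3: {c11, c13, c14, c15, c2, c3, c4, c5, c6, c7}.
Only in c13's history (ahead): {} — 0.
Only in c3's history (behind): {c11, c14, c15, c2, c3, c4, c5, c7} — 8.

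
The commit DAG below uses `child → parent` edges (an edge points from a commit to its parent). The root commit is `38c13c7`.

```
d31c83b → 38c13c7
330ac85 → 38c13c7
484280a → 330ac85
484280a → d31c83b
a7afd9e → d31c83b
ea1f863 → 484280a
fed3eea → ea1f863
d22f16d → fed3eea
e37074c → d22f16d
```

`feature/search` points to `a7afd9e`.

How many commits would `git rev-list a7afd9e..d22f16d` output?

5

Reachable from d22f16d: {330ac85, 38c13c7, 484280a, d22f16d, d31c83b, ea1f863, fed3eea}.
Reachable from a7afd9e: {38c13c7, a7afd9e, d31c83b}.
In d22f16d's history but not a7afd9e's: {330ac85, 484280a, d22f16d, ea1f863, fed3eea} — 5 commits.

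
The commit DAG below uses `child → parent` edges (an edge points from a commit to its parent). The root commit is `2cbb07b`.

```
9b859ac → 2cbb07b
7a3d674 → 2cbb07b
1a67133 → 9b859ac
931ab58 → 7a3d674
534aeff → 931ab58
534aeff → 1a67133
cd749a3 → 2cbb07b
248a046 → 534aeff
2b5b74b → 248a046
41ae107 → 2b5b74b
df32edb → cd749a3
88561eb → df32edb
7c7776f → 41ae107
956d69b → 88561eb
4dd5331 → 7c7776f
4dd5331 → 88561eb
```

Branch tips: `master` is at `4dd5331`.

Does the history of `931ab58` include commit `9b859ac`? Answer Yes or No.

Ancestors of 931ab58: {2cbb07b, 7a3d674, 931ab58}.
9b859ac is not in that set, so it is not an ancestor of 931ab58.

No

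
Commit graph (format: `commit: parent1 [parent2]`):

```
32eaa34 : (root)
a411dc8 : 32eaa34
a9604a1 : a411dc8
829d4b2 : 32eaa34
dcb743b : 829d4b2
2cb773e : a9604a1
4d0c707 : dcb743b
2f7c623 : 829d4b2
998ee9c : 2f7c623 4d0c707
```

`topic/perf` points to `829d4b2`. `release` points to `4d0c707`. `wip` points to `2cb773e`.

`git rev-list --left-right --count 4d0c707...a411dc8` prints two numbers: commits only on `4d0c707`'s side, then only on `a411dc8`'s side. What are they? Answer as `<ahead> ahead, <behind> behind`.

Reachable from 4d0c707: {32eaa34, 4d0c707, 829d4b2, dcb743b}.
Reachable from a411dc8: {32eaa34, a411dc8}.
Only in 4d0c707's history (ahead): {4d0c707, 829d4b2, dcb743b} — 3.
Only in a411dc8's history (behind): {a411dc8} — 1.

3 ahead, 1 behind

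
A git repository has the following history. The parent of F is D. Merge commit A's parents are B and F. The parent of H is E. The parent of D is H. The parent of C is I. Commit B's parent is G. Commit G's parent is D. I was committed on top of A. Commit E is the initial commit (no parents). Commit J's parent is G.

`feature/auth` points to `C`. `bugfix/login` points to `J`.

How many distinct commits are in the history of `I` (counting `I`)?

8

Walking parent pointers from I: reachable set = {A, B, D, E, F, G, H, I}.
That is 8 commits.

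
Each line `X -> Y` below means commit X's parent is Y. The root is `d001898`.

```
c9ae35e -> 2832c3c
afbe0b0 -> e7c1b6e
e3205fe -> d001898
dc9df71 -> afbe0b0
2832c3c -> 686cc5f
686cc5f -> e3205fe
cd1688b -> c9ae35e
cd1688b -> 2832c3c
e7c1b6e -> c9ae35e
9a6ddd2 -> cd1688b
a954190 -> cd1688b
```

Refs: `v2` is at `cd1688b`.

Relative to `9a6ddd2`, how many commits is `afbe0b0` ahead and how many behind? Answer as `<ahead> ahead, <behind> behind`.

2 ahead, 2 behind

Reachable from afbe0b0: {2832c3c, 686cc5f, afbe0b0, c9ae35e, d001898, e3205fe, e7c1b6e}.
Reachable from 9a6ddd2: {2832c3c, 686cc5f, 9a6ddd2, c9ae35e, cd1688b, d001898, e3205fe}.
Only in afbe0b0's history (ahead): {afbe0b0, e7c1b6e} — 2.
Only in 9a6ddd2's history (behind): {9a6ddd2, cd1688b} — 2.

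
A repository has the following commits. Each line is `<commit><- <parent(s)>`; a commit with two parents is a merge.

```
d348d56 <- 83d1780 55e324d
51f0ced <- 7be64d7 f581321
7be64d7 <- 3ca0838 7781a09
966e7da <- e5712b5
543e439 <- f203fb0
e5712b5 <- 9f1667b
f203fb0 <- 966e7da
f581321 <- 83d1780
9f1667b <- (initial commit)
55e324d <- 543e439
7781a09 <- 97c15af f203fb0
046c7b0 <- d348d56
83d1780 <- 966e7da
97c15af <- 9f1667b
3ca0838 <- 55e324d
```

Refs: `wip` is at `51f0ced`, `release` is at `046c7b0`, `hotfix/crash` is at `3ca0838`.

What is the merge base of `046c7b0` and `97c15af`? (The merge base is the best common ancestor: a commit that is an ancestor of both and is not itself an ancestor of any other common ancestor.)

9f1667b

Ancestors of 046c7b0: {046c7b0, 543e439, 55e324d, 83d1780, 966e7da, 9f1667b, d348d56, e5712b5, f203fb0}.
Ancestors of 97c15af: {97c15af, 9f1667b}.
Common ancestors: {9f1667b}.
The only common ancestor is 9f1667b, so it is the merge base.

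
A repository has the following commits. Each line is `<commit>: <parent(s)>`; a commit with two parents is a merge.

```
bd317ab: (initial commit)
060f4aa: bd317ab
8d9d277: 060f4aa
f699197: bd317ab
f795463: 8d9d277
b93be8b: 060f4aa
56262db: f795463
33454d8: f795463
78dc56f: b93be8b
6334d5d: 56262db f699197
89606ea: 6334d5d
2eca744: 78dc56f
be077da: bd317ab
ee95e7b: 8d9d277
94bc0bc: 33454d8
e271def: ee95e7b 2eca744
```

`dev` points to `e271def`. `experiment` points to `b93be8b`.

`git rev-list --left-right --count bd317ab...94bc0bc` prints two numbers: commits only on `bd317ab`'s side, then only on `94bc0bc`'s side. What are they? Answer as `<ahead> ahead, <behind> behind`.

0 ahead, 5 behind

Reachable from bd317ab: {bd317ab}.
Reachable from 94bc0bc: {060f4aa, 33454d8, 8d9d277, 94bc0bc, bd317ab, f795463}.
Only in bd317ab's history (ahead): {} — 0.
Only in 94bc0bc's history (behind): {060f4aa, 33454d8, 8d9d277, 94bc0bc, f795463} — 5.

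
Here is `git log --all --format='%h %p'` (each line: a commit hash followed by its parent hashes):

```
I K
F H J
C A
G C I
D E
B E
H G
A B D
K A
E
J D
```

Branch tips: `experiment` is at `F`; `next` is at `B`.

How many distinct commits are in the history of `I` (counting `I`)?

6

Walking parent pointers from I: reachable set = {A, B, D, E, I, K}.
That is 6 commits.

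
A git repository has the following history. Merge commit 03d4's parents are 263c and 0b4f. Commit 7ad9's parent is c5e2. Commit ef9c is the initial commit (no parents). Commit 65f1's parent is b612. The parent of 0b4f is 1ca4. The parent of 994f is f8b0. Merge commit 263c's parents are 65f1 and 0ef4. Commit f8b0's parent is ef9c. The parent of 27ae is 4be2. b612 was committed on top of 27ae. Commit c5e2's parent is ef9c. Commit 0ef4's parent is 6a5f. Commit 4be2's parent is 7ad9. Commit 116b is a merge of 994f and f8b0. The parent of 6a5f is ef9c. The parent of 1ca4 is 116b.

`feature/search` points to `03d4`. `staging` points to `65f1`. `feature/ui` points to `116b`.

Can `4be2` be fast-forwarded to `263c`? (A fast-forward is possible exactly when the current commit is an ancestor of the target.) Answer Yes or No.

A fast-forward from 4be2 to 263c is possible iff 4be2 is an ancestor of 263c.
Ancestors of 263c: {0ef4, 263c, 27ae, 4be2, 65f1, 6a5f, 7ad9, b612, c5e2, ef9c}.
4be2 is among them, so fast-forward is possible.

Yes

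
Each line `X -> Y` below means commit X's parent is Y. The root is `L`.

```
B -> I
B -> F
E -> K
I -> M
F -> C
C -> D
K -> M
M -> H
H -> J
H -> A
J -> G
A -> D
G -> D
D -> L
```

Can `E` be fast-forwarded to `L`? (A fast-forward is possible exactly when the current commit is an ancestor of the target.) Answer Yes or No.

No

A fast-forward from E to L is possible iff E is an ancestor of L.
Ancestors of L: {L}.
E is not among them, so fast-forward is not possible.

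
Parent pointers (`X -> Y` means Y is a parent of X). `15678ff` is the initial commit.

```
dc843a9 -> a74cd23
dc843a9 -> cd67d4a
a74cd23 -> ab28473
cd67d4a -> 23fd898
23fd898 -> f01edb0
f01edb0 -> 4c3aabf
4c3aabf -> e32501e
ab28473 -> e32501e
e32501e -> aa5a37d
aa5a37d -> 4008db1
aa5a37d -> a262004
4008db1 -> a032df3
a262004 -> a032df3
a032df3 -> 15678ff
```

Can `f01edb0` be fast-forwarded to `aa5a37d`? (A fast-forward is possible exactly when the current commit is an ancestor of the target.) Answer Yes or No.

No

A fast-forward from f01edb0 to aa5a37d is possible iff f01edb0 is an ancestor of aa5a37d.
Ancestors of aa5a37d: {15678ff, 4008db1, a032df3, a262004, aa5a37d}.
f01edb0 is not among them, so fast-forward is not possible.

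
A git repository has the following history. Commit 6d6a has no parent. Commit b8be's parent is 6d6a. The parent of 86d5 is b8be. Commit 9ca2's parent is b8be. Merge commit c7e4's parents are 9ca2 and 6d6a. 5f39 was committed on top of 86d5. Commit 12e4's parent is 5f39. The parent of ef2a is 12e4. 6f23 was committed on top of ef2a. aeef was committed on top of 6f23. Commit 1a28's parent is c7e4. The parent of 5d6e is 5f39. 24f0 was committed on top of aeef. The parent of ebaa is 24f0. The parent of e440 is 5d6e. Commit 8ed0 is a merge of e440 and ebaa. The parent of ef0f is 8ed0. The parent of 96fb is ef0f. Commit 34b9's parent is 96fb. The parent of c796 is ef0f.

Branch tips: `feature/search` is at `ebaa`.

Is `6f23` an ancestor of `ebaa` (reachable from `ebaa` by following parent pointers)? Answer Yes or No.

Ancestors of ebaa (commits reachable by following parents): {12e4, 24f0, 5f39, 6d6a, 6f23, 86d5, aeef, b8be, ebaa, ef2a}.
6f23 is in that set, so it is an ancestor of ebaa.

Yes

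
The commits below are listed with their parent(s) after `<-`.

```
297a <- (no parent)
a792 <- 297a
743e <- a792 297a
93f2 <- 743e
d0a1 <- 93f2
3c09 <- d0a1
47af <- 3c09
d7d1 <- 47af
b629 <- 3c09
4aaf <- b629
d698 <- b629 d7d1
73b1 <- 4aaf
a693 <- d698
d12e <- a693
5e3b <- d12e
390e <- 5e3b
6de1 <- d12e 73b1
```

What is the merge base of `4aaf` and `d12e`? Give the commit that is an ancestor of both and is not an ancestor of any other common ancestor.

b629

Ancestors of 4aaf: {297a, 3c09, 4aaf, 743e, 93f2, a792, b629, d0a1}.
Ancestors of d12e: {297a, 3c09, 47af, 743e, 93f2, a693, a792, b629, d0a1, d12e, d698, d7d1}.
Common ancestors: {297a, 3c09, 743e, 93f2, a792, b629, d0a1}.
Among these, b629 is not an ancestor of any other common ancestor — it is the merge base.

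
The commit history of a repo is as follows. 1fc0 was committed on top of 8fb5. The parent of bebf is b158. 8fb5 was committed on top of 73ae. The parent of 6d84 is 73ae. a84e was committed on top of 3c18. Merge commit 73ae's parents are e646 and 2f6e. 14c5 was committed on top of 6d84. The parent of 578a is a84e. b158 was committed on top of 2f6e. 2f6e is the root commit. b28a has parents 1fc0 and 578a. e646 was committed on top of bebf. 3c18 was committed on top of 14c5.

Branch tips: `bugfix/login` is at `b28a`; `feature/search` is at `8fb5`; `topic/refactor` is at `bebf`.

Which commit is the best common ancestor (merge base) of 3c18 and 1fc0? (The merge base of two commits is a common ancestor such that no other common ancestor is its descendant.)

73ae

Ancestors of 3c18: {14c5, 2f6e, 3c18, 6d84, 73ae, b158, bebf, e646}.
Ancestors of 1fc0: {1fc0, 2f6e, 73ae, 8fb5, b158, bebf, e646}.
Common ancestors: {2f6e, 73ae, b158, bebf, e646}.
Among these, 73ae is not an ancestor of any other common ancestor — it is the merge base.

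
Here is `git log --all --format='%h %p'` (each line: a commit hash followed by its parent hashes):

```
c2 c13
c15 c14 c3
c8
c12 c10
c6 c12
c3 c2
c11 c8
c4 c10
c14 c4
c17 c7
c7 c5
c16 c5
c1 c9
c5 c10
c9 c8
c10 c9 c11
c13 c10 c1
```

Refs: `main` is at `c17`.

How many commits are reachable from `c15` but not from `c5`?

Reachable from c15: {c1, c10, c11, c13, c14, c15, c2, c3, c4, c8, c9}.
Reachable from c5: {c10, c11, c5, c8, c9}.
In c15's history but not c5's: {c1, c13, c14, c15, c2, c3, c4} — 7 commits.

7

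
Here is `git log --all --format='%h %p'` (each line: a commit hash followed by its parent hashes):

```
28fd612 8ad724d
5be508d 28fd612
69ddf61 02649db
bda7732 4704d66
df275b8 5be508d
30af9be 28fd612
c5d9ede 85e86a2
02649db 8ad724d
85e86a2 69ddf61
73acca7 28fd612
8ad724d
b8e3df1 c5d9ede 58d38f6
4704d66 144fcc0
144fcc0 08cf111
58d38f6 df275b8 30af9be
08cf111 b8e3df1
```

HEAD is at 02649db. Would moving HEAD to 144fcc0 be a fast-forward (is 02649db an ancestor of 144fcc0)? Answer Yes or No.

Yes

A fast-forward from 02649db to 144fcc0 is possible iff 02649db is an ancestor of 144fcc0.
Ancestors of 144fcc0: {02649db, 08cf111, 144fcc0, 28fd612, 30af9be, 58d38f6, 5be508d, 69ddf61, 85e86a2, 8ad724d, b8e3df1, c5d9ede, df275b8}.
02649db is among them, so fast-forward is possible.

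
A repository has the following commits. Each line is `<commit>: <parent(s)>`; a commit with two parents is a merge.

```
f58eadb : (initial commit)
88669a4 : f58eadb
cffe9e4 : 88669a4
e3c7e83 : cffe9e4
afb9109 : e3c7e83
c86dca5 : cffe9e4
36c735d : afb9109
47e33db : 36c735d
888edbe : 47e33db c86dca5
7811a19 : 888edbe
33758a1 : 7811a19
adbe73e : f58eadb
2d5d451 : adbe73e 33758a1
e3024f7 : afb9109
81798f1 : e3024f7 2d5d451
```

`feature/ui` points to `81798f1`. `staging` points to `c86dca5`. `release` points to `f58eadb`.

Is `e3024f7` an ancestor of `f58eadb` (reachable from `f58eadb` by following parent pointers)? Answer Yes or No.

Ancestors of f58eadb: {f58eadb}.
e3024f7 is not in that set, so it is not an ancestor of f58eadb.

No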